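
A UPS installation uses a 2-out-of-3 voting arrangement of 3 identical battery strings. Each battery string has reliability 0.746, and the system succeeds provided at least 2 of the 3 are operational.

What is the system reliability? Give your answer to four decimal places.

0.8392

R = Σ_{i=2}^{3} C(3,i) p^i (1−p)^{3−i} with p = 0.746
C(3,2)·0.746^2·0.254^1 = 0.424065
C(3,3)·0.746^3·0.254^0 = 0.415161
Sum = 0.8392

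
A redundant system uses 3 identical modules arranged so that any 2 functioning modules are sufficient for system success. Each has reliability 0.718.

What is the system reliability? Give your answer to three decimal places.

0.806

R = Σ_{i=2}^{3} C(3,i) p^i (1−p)^{3−i} with p = 0.718
C(3,2)·0.718^2·0.282^1 = 0.43613
C(3,3)·0.718^3·0.282^0 = 0.37015
Sum = 0.806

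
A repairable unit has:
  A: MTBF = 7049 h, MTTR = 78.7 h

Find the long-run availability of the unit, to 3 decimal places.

0.989

A(A) = MTBF/(MTBF+MTTR) = 7049/(7049+78.7) = 0.989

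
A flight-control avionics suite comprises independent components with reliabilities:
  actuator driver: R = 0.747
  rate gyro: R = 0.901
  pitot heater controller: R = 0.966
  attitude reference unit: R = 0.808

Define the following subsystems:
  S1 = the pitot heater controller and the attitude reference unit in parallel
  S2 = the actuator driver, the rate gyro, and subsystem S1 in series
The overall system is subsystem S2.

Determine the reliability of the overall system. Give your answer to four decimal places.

Parallel (pitot heater controller and attitude reference unit): 1 − (1 − 0.966000)(1 − 0.808000) = 0.993472
Series (actuator driver, rate gyro, and [0.993472]): 0.747000 × 0.901000 × 0.993472 = 0.6687

0.6687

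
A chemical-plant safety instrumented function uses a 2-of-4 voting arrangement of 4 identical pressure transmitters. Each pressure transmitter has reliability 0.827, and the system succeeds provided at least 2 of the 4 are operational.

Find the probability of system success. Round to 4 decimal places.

0.9820

R = Σ_{i=2}^{4} C(4,i) p^i (1−p)^{4−i} with p = 0.827
C(4,2)·0.827^2·0.173^2 = 0.122816
C(4,3)·0.827^3·0.173^1 = 0.391402
C(4,4)·0.827^4·0.173^0 = 0.467759
Sum = 0.9820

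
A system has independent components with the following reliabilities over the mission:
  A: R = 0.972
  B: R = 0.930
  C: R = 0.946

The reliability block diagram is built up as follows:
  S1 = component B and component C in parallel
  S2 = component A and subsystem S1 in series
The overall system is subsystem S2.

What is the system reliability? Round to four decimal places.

0.9683

Parallel (B and C): 1 − (1 − 0.930000)(1 − 0.946000) = 0.996220
Series (A and [0.996220]): 0.972000 × 0.996220 = 0.9683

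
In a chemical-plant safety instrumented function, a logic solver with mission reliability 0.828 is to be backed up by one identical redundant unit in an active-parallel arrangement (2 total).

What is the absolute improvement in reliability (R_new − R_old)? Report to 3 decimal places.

0.142

R_before = 0.828
R_after = 1 − (1 − 0.828)^2 = 0.970
ΔR = 0.970 − 0.828 = 0.142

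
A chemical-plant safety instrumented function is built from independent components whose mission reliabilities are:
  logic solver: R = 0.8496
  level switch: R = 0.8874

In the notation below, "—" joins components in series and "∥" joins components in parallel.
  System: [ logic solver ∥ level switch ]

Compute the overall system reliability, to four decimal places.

Parallel (logic solver and level switch): 1 − (1 − 0.849600)(1 − 0.887400) = 0.9831

0.9831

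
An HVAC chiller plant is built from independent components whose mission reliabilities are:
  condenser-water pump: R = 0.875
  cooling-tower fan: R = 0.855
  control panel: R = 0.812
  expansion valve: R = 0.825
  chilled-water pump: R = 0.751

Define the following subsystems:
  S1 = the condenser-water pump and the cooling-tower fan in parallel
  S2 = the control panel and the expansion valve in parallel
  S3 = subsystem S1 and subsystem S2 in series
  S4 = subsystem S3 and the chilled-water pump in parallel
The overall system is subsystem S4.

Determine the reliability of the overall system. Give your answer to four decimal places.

0.9874

Parallel (condenser-water pump and cooling-tower fan): 1 − (1 − 0.875000)(1 − 0.855000) = 0.981875
Parallel (control panel and expansion valve): 1 − (1 − 0.812000)(1 − 0.825000) = 0.967100
Series ([0.981875] and [0.967100]): 0.981875 × 0.967100 = 0.949571
Parallel ([0.949571] and chilled-water pump): 1 − (1 − 0.949571)(1 − 0.751000) = 0.9874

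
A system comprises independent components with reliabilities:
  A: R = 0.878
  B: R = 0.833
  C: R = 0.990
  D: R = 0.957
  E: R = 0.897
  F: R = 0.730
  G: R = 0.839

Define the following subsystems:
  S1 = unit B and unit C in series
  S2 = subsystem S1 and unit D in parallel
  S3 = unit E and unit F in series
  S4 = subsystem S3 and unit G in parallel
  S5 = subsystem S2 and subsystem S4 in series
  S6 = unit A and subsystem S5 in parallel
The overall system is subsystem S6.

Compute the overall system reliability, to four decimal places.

Series (B and C): 0.833000 × 0.990000 = 0.824670
Parallel ([0.824670] and D): 1 − (1 − 0.824670)(1 − 0.957000) = 0.992461
Series (E and F): 0.897000 × 0.730000 = 0.654810
Parallel ([0.654810] and G): 1 − (1 − 0.654810)(1 − 0.839000) = 0.944424
Series ([0.992461] and [0.944424]): 0.992461 × 0.944424 = 0.937304
Parallel (A and [0.937304]): 1 − (1 − 0.878000)(1 − 0.937304) = 0.9924

0.9924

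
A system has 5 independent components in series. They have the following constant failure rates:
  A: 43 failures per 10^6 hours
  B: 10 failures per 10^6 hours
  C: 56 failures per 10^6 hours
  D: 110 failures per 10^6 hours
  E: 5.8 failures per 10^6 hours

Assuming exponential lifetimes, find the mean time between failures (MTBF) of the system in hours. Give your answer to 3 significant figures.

Series of exponential components: λ_sys = Σ λ_i
λ_sys = 0.000043 + 0.000010 + 0.000056 + 0.00011 + 0.0000058 = 2.2480e-04 /h
MTBF = 1 / λ_sys = 4450 h

4450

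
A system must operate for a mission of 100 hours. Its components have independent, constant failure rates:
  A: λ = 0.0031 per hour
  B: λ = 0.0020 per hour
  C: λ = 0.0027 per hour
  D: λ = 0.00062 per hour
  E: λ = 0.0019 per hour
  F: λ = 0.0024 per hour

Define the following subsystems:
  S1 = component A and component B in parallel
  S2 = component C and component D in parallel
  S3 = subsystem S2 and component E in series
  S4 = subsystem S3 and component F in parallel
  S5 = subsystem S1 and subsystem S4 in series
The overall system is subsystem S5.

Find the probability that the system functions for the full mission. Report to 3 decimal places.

0.914

R(A) = exp(−0.0031 × 100) = 0.73345
R(B) = exp(−0.0020 × 100) = 0.81873
R(C) = exp(−0.0027 × 100) = 0.76338
R(D) = exp(−0.00062 × 100) = 0.93988
R(E) = exp(−0.0019 × 100) = 0.82696
R(F) = exp(−0.0024 × 100) = 0.78663
Parallel (A and B): 1 − (1 − 0.73345)(1 − 0.81873) = 0.95168
Parallel (C and D): 1 − (1 − 0.76338)(1 − 0.93988) = 0.98577
Series ([0.98577] and E): 0.98577 × 0.82696 = 0.81519
Parallel ([0.81519] and F): 1 − (1 − 0.81519)(1 − 0.78663) = 0.96057
Series ([0.95168] and [0.96057]): 0.95168 × 0.96057 = 0.914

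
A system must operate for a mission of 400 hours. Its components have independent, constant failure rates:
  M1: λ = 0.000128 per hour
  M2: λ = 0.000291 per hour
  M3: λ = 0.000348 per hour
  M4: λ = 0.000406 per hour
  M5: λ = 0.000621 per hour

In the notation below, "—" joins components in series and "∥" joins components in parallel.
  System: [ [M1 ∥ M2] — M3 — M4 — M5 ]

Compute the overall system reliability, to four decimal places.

0.5738

R(M1) = exp(−0.000128 × 400) = 0.950089
R(M2) = exp(−0.000291 × 400) = 0.890119
R(M3) = exp(−0.000348 × 400) = 0.870054
R(M4) = exp(−0.000406 × 400) = 0.850101
R(M5) = exp(−0.000621 × 400) = 0.780048
Parallel (M1 and M2): 1 − (1 − 0.950089)(1 − 0.890119) = 0.994516
Series ([0.994516], M3, M4, and M5): 0.994516 × 0.870054 × 0.850101 × 0.780048 = 0.5738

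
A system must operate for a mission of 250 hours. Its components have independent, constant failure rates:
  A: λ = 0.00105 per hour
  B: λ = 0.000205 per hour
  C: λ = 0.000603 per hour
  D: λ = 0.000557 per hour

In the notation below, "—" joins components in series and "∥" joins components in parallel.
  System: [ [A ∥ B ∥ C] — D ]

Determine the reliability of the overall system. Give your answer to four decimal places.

R(A) = exp(−0.00105 × 250) = 0.769126
R(B) = exp(−0.000205 × 250) = 0.950041
R(C) = exp(−0.000603 × 250) = 0.860063
R(D) = exp(−0.000557 × 250) = 0.870010
Parallel (A, B, and C): 1 − (1 − 0.769126)(1 − 0.950041)(1 − 0.860063) = 0.998386
Series ([0.998386] and D): 0.998386 × 0.870010 = 0.8686

0.8686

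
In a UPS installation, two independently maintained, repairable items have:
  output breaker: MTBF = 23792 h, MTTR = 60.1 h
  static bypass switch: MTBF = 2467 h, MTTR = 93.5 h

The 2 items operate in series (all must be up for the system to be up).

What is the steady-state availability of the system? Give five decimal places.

0.96106

A(output breaker) = MTBF/(MTBF+MTTR) = 23792/(23792+60.1) = 0.997480
A(static bypass switch) = MTBF/(MTBF+MTTR) = 2467/(2467+93.5) = 0.963484
Series availability: 0.997480 × 0.963484 = 0.96106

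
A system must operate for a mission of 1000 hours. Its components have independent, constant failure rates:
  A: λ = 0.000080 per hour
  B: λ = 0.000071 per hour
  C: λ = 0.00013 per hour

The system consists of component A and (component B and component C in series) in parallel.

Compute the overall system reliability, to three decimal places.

0.986

R(A) = exp(−0.000080 × 1000) = 0.92312
R(B) = exp(−0.000071 × 1000) = 0.93146
R(C) = exp(−0.00013 × 1000) = 0.87810
Series (B and C): 0.93146 × 0.87810 = 0.81792
Parallel (A and [0.81792]): 1 − (1 − 0.92312)(1 − 0.81792) = 0.986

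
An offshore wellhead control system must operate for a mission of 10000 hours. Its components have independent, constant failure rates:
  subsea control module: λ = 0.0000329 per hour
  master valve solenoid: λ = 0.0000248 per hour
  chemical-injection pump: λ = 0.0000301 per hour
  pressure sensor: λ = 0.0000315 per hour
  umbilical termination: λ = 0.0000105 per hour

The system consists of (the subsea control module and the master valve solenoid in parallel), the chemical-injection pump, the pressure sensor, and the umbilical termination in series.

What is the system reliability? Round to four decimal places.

R(subsea control module) = exp(−0.0000329 × 10000) = 0.719643
R(master valve solenoid) = exp(−0.0000248 × 10000) = 0.780360
R(chemical-injection pump) = exp(−0.0000301 × 10000) = 0.740078
R(pressure sensor) = exp(−0.0000315 × 10000) = 0.729789
R(umbilical termination) = exp(−0.0000105 × 10000) = 0.900325
Parallel (subsea control module and master valve solenoid): 1 − (1 − 0.719643)(1 − 0.780360) = 0.938422
Series ([0.938422], chemical-injection pump, pressure sensor, and umbilical termination): 0.938422 × 0.740078 × 0.729789 × 0.900325 = 0.4563

0.4563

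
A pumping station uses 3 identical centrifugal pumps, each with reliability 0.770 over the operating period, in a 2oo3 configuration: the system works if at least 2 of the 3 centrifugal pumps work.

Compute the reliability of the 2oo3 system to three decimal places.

R = Σ_{i=2}^{3} C(3,i) p^i (1−p)^{3−i} with p = 0.770
C(3,2)·0.770^2·0.230^1 = 0.40910
C(3,3)·0.770^3·0.230^0 = 0.45653
Sum = 0.866

0.866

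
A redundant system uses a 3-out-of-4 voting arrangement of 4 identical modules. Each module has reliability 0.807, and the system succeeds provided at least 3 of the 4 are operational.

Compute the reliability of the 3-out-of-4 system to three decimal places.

R = Σ_{i=3}^{4} C(4,i) p^i (1−p)^{4−i} with p = 0.807
C(4,3)·0.807^3·0.193^1 = 0.40573
C(4,4)·0.807^4·0.193^0 = 0.42413
Sum = 0.830

0.830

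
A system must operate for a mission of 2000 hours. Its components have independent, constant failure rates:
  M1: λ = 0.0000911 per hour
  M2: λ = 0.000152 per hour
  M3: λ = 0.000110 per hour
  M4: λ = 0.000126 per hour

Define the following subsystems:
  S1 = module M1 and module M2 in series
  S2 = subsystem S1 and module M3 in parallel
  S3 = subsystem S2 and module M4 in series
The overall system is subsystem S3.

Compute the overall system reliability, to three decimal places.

0.718

R(M1) = exp(−0.0000911 × 2000) = 0.83343
R(M2) = exp(−0.000152 × 2000) = 0.73786
R(M3) = exp(−0.000110 × 2000) = 0.80252
R(M4) = exp(−0.000126 × 2000) = 0.77724
Series (M1 and M2): 0.83343 × 0.73786 = 0.61495
Parallel ([0.61495] and M3): 1 − (1 − 0.61495)(1 − 0.80252) = 0.92396
Series ([0.92396] and M4): 0.92396 × 0.77724 = 0.718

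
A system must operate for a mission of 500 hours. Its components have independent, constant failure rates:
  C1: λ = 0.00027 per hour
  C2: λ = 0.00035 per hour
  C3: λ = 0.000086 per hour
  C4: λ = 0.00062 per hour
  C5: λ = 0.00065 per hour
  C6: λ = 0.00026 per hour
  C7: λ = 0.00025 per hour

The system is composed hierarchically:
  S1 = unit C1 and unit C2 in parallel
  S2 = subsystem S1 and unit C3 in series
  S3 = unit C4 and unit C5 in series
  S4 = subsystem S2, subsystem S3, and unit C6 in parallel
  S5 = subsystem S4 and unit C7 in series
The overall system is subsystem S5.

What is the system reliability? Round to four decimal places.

R(C1) = exp(−0.00027 × 500) = 0.873716
R(C2) = exp(−0.00035 × 500) = 0.839457
R(C3) = exp(−0.000086 × 500) = 0.957911
R(C4) = exp(−0.00062 × 500) = 0.733447
R(C5) = exp(−0.00065 × 500) = 0.722527
R(C6) = exp(−0.00026 × 500) = 0.878095
R(C7) = exp(−0.00025 × 500) = 0.882497
Parallel (C1 and C2): 1 − (1 − 0.873716)(1 − 0.839457) = 0.979726
Series ([0.979726] and C3): 0.979726 × 0.957911 = 0.938490
Series (C4 and C5): 0.733447 × 0.722527 = 0.529935
Parallel ([0.938490], [0.529935], and C6): 1 − (1 − 0.938490)(1 − 0.529935)(1 − 0.878095) = 0.996475
Series ([0.996475] and C7): 0.996475 × 0.882497 = 0.8794

0.8794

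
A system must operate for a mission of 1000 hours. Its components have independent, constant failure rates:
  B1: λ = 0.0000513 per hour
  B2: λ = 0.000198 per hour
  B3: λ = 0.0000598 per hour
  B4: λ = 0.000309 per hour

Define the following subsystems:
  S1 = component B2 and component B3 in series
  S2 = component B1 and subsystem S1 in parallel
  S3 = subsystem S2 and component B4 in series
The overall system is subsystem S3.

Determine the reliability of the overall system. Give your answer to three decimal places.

0.726

R(B1) = exp(−0.0000513 × 1000) = 0.94999
R(B2) = exp(−0.000198 × 1000) = 0.82037
R(B3) = exp(−0.0000598 × 1000) = 0.94195
R(B4) = exp(−0.000309 × 1000) = 0.73418
Series (B2 and B3): 0.82037 × 0.94195 = 0.77275
Parallel (B1 and [0.77275]): 1 − (1 − 0.94999)(1 − 0.77275) = 0.98864
Series ([0.98864] and B4): 0.98864 × 0.73418 = 0.726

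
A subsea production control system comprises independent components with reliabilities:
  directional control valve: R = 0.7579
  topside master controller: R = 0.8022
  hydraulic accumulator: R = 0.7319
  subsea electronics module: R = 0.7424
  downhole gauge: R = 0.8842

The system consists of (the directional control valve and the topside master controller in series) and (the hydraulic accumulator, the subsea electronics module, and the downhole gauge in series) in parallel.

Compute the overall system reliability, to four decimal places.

0.7963

Series (directional control valve and topside master controller): 0.757900 × 0.802200 = 0.607987
Series (hydraulic accumulator, subsea electronics module, and downhole gauge): 0.731900 × 0.742400 × 0.884200 = 0.480441
Parallel ([0.607987] and [0.480441]): 1 − (1 − 0.607987)(1 − 0.480441) = 0.7963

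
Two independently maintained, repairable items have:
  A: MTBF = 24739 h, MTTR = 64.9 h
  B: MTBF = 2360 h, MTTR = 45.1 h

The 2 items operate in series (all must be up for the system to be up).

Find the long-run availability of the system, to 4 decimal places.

A(A) = MTBF/(MTBF+MTTR) = 24739/(24739+64.9) = 0.997383
A(B) = MTBF/(MTBF+MTTR) = 2360/(2360+45.1) = 0.981248
Series availability: 0.997383 × 0.981248 = 0.9787

0.9787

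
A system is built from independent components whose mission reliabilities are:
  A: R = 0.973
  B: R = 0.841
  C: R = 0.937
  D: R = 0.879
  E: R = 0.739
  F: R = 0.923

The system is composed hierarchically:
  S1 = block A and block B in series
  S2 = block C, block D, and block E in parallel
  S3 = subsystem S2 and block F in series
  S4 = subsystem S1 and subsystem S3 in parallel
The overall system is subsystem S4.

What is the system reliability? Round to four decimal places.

Series (A and B): 0.973000 × 0.841000 = 0.818293
Parallel (C, D, and E): 1 − (1 − 0.937000)(1 − 0.879000)(1 − 0.739000) = 0.998010
Series ([0.998010] and F): 0.998010 × 0.923000 = 0.921163
Parallel ([0.818293] and [0.921163]): 1 − (1 − 0.818293)(1 − 0.921163) = 0.9857

0.9857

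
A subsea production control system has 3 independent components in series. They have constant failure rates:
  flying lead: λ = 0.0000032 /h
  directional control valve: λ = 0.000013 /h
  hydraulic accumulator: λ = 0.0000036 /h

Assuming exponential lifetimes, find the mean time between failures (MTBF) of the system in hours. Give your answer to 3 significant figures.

Series of exponential components: λ_sys = Σ λ_i
λ_sys = 0.0000032 + 0.000013 + 0.0000036 = 1.9800e-05 /h
MTBF = 1 / λ_sys = 50500 h

50500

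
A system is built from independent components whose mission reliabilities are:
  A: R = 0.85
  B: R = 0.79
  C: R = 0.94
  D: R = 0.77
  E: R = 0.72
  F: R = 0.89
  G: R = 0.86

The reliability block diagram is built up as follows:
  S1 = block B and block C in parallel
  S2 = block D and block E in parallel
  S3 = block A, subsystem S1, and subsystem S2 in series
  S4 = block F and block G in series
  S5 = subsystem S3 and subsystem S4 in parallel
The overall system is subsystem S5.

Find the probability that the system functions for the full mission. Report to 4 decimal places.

Parallel (B and C): 1 − (1 − 0.790000)(1 − 0.940000) = 0.987400
Parallel (D and E): 1 − (1 − 0.770000)(1 − 0.720000) = 0.935600
Series (A, [0.987400], and [0.935600]): 0.850000 × 0.987400 × 0.935600 = 0.785240
Series (F and G): 0.890000 × 0.860000 = 0.765400
Parallel ([0.785240] and [0.765400]): 1 − (1 − 0.785240)(1 − 0.765400) = 0.9496

0.9496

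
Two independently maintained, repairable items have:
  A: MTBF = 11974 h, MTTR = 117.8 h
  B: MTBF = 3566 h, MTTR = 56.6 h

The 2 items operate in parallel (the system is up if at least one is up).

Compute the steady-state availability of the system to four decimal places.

0.9998

A(A) = MTBF/(MTBF+MTTR) = 11974/(11974+117.8) = 0.990258
A(B) = MTBF/(MTBF+MTTR) = 3566/(3566+56.6) = 0.984376
Parallel availability: 1 − (1 − 0.990258)(1 − 0.984376) = 0.9998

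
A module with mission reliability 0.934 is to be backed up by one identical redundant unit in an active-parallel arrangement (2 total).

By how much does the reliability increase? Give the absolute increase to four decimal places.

R_before = 0.934
R_after = 1 − (1 − 0.934)^2 = 0.9956
ΔR = 0.9956 − 0.934 = 0.0616

0.0616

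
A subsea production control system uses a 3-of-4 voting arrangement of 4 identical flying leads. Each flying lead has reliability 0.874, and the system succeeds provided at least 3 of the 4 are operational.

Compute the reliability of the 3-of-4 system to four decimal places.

0.9200

R = Σ_{i=3}^{4} C(4,i) p^i (1−p)^{4−i} with p = 0.874
C(4,3)·0.874^3·0.126^1 = 0.336484
C(4,4)·0.874^4·0.126^0 = 0.583507
Sum = 0.9200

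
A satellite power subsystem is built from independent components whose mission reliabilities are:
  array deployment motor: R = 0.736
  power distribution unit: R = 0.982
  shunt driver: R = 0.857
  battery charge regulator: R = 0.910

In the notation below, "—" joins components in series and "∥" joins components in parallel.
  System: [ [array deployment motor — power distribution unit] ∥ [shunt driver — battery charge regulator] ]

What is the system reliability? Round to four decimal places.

0.9390

Series (array deployment motor and power distribution unit): 0.736000 × 0.982000 = 0.722752
Series (shunt driver and battery charge regulator): 0.857000 × 0.910000 = 0.779870
Parallel ([0.722752] and [0.779870]): 1 − (1 − 0.722752)(1 − 0.779870) = 0.9390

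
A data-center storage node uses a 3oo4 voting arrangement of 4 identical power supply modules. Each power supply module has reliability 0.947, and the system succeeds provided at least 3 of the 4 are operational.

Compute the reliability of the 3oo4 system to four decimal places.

R = Σ_{i=3}^{4} C(4,i) p^i (1−p)^{4−i} with p = 0.947
C(4,3)·0.947^3·0.053^1 = 0.180047
C(4,4)·0.947^4·0.053^0 = 0.804266
Sum = 0.9843

0.9843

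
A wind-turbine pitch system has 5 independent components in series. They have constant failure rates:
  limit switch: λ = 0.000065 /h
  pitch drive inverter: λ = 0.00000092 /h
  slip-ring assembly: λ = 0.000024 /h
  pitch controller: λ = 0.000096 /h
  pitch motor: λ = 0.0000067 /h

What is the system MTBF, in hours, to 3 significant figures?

Series of exponential components: λ_sys = Σ λ_i
λ_sys = 0.000065 + 0.00000092 + 0.000024 + 0.000096 + 0.0000067 = 1.9262e-04 /h
MTBF = 1 / λ_sys = 5190 h

5190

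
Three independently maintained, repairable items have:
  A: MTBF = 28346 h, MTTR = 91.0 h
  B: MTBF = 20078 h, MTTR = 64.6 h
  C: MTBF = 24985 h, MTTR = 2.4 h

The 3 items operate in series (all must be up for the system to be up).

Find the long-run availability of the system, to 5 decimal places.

A(A) = MTBF/(MTBF+MTTR) = 28346/(28346+91.0) = 0.996800
A(B) = MTBF/(MTBF+MTTR) = 20078/(20078+64.6) = 0.996793
A(C) = MTBF/(MTBF+MTTR) = 24985/(24985+2.4) = 0.999904
Series availability: 0.996800 × 0.996793 × 0.999904 = 0.99351

0.99351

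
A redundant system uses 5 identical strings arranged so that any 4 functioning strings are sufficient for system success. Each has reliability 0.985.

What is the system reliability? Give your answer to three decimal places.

0.998

R = Σ_{i=4}^{5} C(5,i) p^i (1−p)^{5−i} with p = 0.985
C(5,4)·0.985^4·0.015^1 = 0.07060
C(5,5)·0.985^5·0.015^0 = 0.92722
Sum = 0.998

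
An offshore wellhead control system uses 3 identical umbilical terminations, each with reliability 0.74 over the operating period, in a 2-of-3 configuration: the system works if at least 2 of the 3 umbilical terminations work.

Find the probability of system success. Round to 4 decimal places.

R = Σ_{i=2}^{3} C(3,i) p^i (1−p)^{3−i} with p = 0.74
C(3,2)·0.74^2·0.26^1 = 0.427128
C(3,3)·0.74^3·0.26^0 = 0.405224
Sum = 0.8324

0.8324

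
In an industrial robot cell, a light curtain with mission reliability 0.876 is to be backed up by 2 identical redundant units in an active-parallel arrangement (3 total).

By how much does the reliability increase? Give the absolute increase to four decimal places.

0.1221

R_before = 0.876
R_after = 1 − (1 − 0.876)^3 = 0.9981
ΔR = 0.9981 − 0.876 = 0.1221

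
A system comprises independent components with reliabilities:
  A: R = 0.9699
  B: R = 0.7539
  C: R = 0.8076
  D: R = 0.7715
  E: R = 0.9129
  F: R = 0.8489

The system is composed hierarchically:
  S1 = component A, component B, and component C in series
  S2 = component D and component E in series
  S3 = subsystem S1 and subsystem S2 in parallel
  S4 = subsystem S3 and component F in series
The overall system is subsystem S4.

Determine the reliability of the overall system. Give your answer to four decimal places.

0.7461

Series (A, B, and C): 0.969900 × 0.753900 × 0.807600 = 0.590523
Series (D and E): 0.771500 × 0.912900 = 0.704302
Parallel ([0.590523] and [0.704302]): 1 − (1 − 0.590523)(1 − 0.704302) = 0.878918
Series ([0.878918] and F): 0.878918 × 0.848900 = 0.7461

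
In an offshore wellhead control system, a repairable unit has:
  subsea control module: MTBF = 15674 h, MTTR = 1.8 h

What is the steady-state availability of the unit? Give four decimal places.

0.9999

A(subsea control module) = MTBF/(MTBF+MTTR) = 15674/(15674+1.8) = 0.9999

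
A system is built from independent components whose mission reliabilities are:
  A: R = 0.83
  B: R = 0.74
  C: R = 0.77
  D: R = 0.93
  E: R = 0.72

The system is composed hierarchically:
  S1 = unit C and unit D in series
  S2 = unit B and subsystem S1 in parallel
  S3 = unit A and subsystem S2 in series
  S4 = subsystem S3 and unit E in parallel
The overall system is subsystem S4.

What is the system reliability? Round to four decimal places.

Series (C and D): 0.770000 × 0.930000 = 0.716100
Parallel (B and [0.716100]): 1 − (1 − 0.740000)(1 − 0.716100) = 0.926186
Series (A and [0.926186]): 0.830000 × 0.926186 = 0.768734
Parallel ([0.768734] and E): 1 − (1 − 0.768734)(1 − 0.720000) = 0.9352

0.9352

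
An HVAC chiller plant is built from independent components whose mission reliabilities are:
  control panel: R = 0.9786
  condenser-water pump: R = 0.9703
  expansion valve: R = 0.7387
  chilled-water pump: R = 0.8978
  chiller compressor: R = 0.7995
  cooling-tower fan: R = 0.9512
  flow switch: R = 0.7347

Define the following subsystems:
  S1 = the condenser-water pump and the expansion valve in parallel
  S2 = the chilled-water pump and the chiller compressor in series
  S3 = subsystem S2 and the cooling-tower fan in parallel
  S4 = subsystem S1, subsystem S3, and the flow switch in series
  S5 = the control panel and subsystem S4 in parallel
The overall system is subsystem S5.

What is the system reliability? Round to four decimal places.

0.9940

Parallel (condenser-water pump and expansion valve): 1 − (1 − 0.970300)(1 − 0.738700) = 0.992239
Series (chilled-water pump and chiller compressor): 0.897800 × 0.799500 = 0.717791
Parallel ([0.717791] and cooling-tower fan): 1 − (1 − 0.717791)(1 − 0.951200) = 0.986228
Series ([0.992239], [0.986228], and flow switch): 0.992239 × 0.986228 × 0.734700 = 0.718958
Parallel (control panel and [0.718958]): 1 − (1 − 0.978600)(1 − 0.718958) = 0.9940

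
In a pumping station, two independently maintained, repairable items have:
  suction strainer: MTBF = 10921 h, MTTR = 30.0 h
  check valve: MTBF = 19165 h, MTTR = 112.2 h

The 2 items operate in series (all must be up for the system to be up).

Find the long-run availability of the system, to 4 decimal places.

0.9915

A(suction strainer) = MTBF/(MTBF+MTTR) = 10921/(10921+30.0) = 0.997261
A(check valve) = MTBF/(MTBF+MTTR) = 19165/(19165+112.2) = 0.994180
Series availability: 0.997261 × 0.994180 = 0.9915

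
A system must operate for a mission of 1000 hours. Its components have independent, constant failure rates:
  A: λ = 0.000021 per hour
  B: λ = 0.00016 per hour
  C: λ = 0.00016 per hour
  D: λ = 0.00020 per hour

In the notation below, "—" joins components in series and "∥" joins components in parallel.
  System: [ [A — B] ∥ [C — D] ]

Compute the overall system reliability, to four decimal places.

R(A) = exp(−0.000021 × 1000) = 0.979219
R(B) = exp(−0.00016 × 1000) = 0.852144
R(C) = exp(−0.00016 × 1000) = 0.852144
R(D) = exp(−0.00020 × 1000) = 0.818731
Series (A and B): 0.979219 × 0.852144 = 0.834436
Series (C and D): 0.852144 × 0.818731 = 0.697677
Parallel ([0.834436] and [0.697677]): 1 − (1 − 0.834436)(1 − 0.697677) = 0.9499

0.9499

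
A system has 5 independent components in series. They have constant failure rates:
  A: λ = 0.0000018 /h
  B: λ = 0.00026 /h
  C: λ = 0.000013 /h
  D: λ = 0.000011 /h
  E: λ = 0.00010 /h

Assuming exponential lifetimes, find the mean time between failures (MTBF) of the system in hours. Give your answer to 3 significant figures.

Series of exponential components: λ_sys = Σ λ_i
λ_sys = 0.0000018 + 0.00026 + 0.000013 + 0.000011 + 0.00010 = 3.8580e-04 /h
MTBF = 1 / λ_sys = 2590 h

2590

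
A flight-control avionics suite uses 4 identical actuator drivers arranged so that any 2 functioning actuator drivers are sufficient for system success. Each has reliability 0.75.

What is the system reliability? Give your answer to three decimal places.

R = Σ_{i=2}^{4} C(4,i) p^i (1−p)^{4−i} with p = 0.75
C(4,2)·0.75^2·0.25^2 = 0.21094
C(4,3)·0.75^3·0.25^1 = 0.42188
C(4,4)·0.75^4·0.25^0 = 0.31641
Sum = 0.949

0.949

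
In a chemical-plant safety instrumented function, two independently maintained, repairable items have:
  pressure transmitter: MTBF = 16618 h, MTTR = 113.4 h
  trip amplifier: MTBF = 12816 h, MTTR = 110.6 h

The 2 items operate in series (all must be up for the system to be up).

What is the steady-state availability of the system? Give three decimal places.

0.985

A(pressure transmitter) = MTBF/(MTBF+MTTR) = 16618/(16618+113.4) = 0.993222
A(trip amplifier) = MTBF/(MTBF+MTTR) = 12816/(12816+110.6) = 0.991444
Series availability: 0.993222 × 0.991444 = 0.985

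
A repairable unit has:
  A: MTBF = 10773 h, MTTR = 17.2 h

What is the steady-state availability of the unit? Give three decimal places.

A(A) = MTBF/(MTBF+MTTR) = 10773/(10773+17.2) = 0.998

0.998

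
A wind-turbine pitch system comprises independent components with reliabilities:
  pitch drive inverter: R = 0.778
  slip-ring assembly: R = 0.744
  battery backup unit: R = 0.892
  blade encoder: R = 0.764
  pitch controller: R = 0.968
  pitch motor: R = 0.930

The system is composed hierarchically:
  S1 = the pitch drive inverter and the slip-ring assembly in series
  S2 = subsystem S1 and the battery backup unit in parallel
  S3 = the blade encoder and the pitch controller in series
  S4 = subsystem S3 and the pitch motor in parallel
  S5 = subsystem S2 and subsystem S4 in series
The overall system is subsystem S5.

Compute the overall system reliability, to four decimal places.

Series (pitch drive inverter and slip-ring assembly): 0.778000 × 0.744000 = 0.578832
Parallel ([0.578832] and battery backup unit): 1 − (1 − 0.578832)(1 − 0.892000) = 0.954514
Series (blade encoder and pitch controller): 0.764000 × 0.968000 = 0.739552
Parallel ([0.739552] and pitch motor): 1 − (1 − 0.739552)(1 − 0.930000) = 0.981769
Series ([0.954514] and [0.981769]): 0.954514 × 0.981769 = 0.9371

0.9371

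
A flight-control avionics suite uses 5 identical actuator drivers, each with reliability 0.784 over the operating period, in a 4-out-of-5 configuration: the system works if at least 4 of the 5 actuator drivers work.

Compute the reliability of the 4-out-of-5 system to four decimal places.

R = Σ_{i=4}^{5} C(5,i) p^i (1−p)^{5−i} with p = 0.784
C(5,4)·0.784^4·0.216^1 = 0.408026
C(5,5)·0.784^5·0.216^0 = 0.296197
Sum = 0.7042

0.7042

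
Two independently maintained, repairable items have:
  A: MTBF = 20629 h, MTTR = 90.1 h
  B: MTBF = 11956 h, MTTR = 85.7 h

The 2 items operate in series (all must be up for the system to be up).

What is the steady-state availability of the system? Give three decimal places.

0.989

A(A) = MTBF/(MTBF+MTTR) = 20629/(20629+90.1) = 0.995651
A(B) = MTBF/(MTBF+MTTR) = 11956/(11956+85.7) = 0.992883
Series availability: 0.995651 × 0.992883 = 0.989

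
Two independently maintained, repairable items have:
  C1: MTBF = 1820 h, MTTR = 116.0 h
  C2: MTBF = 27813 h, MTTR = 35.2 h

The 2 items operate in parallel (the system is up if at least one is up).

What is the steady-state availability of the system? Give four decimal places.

0.9999

A(C1) = MTBF/(MTBF+MTTR) = 1820/(1820+116.0) = 0.940083
A(C2) = MTBF/(MTBF+MTTR) = 27813/(27813+35.2) = 0.998736
Parallel availability: 1 − (1 − 0.940083)(1 − 0.998736) = 0.9999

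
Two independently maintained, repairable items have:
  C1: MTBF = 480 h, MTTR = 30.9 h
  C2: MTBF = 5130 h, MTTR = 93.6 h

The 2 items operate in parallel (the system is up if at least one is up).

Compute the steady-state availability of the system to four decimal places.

A(C1) = MTBF/(MTBF+MTTR) = 480/(480+30.9) = 0.939518
A(C2) = MTBF/(MTBF+MTTR) = 5130/(5130+93.6) = 0.982081
Parallel availability: 1 − (1 − 0.939518)(1 − 0.982081) = 0.9989

0.9989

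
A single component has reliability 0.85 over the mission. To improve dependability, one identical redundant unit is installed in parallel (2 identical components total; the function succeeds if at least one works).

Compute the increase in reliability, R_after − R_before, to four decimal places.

R_before = 0.85
R_after = 1 − (1 − 0.85)^2 = 0.9775
ΔR = 0.9775 − 0.85 = 0.1275

0.1275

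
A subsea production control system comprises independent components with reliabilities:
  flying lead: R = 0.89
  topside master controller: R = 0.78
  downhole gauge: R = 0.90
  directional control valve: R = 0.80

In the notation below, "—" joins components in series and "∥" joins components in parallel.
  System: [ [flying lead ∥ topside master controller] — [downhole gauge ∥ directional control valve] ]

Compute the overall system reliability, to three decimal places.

0.956

Parallel (flying lead and topside master controller): 1 − (1 − 0.89000)(1 − 0.78000) = 0.97580
Parallel (downhole gauge and directional control valve): 1 − (1 − 0.90000)(1 − 0.80000) = 0.98000
Series ([0.97580] and [0.98000]): 0.97580 × 0.98000 = 0.956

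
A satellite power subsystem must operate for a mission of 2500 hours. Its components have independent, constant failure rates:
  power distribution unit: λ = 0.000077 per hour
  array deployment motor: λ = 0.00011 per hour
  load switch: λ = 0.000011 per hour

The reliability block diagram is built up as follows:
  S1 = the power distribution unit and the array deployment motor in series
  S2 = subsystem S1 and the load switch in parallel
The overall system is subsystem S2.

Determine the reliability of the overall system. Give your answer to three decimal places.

R(power distribution unit) = exp(−0.000077 × 2500) = 0.82489
R(array deployment motor) = exp(−0.00011 × 2500) = 0.75957
R(load switch) = exp(−0.000011 × 2500) = 0.97287
Series (power distribution unit and array deployment motor): 0.82489 × 0.75957 = 0.62656
Parallel ([0.62656] and load switch): 1 − (1 − 0.62656)(1 − 0.97287) = 0.990

0.990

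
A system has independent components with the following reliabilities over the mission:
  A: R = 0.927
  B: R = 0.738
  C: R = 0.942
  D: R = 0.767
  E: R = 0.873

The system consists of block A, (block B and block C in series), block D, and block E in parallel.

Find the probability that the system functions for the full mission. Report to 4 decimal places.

0.9993

Series (B and C): 0.738000 × 0.942000 = 0.695196
Parallel (A, [0.695196], D, and E): 1 − (1 − 0.927000)(1 − 0.695196)(1 − 0.767000)(1 − 0.873000) = 0.9993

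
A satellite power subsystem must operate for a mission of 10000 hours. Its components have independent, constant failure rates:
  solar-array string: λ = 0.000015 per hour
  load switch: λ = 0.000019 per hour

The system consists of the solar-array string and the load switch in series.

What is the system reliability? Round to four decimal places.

0.7118

R(solar-array string) = exp(−0.000015 × 10000) = 0.860708
R(load switch) = exp(−0.000019 × 10000) = 0.826959
Series (solar-array string and load switch): 0.860708 × 0.826959 = 0.7118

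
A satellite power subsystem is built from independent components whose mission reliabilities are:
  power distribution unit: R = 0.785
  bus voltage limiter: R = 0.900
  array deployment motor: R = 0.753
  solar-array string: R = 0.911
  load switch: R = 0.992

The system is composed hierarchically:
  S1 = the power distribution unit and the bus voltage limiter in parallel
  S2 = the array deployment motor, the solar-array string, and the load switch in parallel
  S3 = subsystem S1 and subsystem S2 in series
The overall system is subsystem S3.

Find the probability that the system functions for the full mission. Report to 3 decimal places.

Parallel (power distribution unit and bus voltage limiter): 1 − (1 − 0.78500)(1 − 0.90000) = 0.97850
Parallel (array deployment motor, solar-array string, and load switch): 1 − (1 − 0.75300)(1 − 0.91100)(1 − 0.99200) = 0.99982
Series ([0.97850] and [0.99982]): 0.97850 × 0.99982 = 0.978

0.978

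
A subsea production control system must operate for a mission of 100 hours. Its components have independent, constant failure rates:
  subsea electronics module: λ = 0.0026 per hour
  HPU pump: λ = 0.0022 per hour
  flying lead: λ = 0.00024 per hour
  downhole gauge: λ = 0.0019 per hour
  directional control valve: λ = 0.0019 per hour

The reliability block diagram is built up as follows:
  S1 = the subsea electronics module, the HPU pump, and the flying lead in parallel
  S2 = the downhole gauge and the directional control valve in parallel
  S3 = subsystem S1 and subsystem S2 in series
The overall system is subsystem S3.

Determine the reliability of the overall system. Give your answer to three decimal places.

0.969

R(subsea electronics module) = exp(−0.0026 × 100) = 0.77105
R(HPU pump) = exp(−0.0022 × 100) = 0.80252
R(flying lead) = exp(−0.00024 × 100) = 0.97629
R(downhole gauge) = exp(−0.0019 × 100) = 0.82696
R(directional control valve) = exp(−0.0019 × 100) = 0.82696
Parallel (subsea electronics module, HPU pump, and flying lead): 1 − (1 − 0.77105)(1 − 0.80252)(1 − 0.97629) = 0.99893
Parallel (downhole gauge and directional control valve): 1 − (1 − 0.82696)(1 − 0.82696) = 0.97006
Series ([0.99893] and [0.97006]): 0.99893 × 0.97006 = 0.969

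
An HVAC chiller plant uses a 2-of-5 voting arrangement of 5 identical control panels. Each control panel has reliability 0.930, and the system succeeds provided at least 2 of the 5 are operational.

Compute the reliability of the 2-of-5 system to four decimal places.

R = Σ_{i=2}^{5} C(5,i) p^i (1−p)^{5−i} with p = 0.930
C(5,2)·0.930^2·0.070^3 = 0.002967
C(5,3)·0.930^3·0.070^2 = 0.039413
C(5,4)·0.930^4·0.070^1 = 0.261818
C(5,5)·0.930^5·0.070^0 = 0.695688
Sum = 0.9999

0.9999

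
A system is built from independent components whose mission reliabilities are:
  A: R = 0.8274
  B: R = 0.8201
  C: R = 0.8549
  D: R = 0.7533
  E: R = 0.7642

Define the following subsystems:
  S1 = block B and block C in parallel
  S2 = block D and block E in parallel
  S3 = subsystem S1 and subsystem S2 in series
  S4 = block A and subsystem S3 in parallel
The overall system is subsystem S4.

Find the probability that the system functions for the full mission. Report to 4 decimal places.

0.9857

Parallel (B and C): 1 − (1 − 0.820100)(1 − 0.854900) = 0.973897
Parallel (D and E): 1 − (1 − 0.753300)(1 − 0.764200) = 0.941828
Series ([0.973897] and [0.941828]): 0.973897 × 0.941828 = 0.917243
Parallel (A and [0.917243]): 1 − (1 − 0.827400)(1 − 0.917243) = 0.9857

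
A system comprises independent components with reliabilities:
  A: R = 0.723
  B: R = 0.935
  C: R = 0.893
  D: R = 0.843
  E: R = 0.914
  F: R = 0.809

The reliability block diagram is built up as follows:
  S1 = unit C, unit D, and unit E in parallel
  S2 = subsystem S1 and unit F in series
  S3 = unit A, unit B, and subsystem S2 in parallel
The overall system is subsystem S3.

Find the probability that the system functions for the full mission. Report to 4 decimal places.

Parallel (C, D, and E): 1 − (1 − 0.893000)(1 − 0.843000)(1 − 0.914000) = 0.998555
Series ([0.998555] and F): 0.998555 × 0.809000 = 0.807831
Parallel (A, B, and [0.807831]): 1 − (1 − 0.723000)(1 − 0.935000)(1 − 0.807831) = 0.9965

0.9965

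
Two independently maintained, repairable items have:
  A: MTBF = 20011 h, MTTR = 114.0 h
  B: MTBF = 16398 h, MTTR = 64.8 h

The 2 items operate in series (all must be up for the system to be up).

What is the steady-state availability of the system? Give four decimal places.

0.9904

A(A) = MTBF/(MTBF+MTTR) = 20011/(20011+114.0) = 0.994335
A(B) = MTBF/(MTBF+MTTR) = 16398/(16398+64.8) = 0.996064
Series availability: 0.994335 × 0.996064 = 0.9904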